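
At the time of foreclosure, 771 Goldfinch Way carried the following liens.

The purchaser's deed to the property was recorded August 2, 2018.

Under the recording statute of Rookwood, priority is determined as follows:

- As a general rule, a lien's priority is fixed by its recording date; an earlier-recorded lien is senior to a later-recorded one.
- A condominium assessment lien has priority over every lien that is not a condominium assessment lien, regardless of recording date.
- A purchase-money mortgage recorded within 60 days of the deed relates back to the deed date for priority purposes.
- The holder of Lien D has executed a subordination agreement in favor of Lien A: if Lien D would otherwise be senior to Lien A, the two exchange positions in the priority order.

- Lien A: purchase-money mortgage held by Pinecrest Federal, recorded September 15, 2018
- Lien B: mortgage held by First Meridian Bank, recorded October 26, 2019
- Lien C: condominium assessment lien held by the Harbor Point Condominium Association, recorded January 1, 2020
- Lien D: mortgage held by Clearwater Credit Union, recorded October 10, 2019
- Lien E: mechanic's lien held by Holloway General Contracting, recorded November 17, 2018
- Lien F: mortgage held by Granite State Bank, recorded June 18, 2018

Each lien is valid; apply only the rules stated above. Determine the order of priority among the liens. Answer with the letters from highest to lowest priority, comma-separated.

C, F, A, E, D, B

Effective dates: A's effective date is the deed date, August 2, 2018.
C, as a condominium assessment lien, has superpriority and ranks first.
Ordering the rest by effective date: F (June 18, 2018), A (August 2, 2018), E (November 17, 2018), D (October 10, 2019), B (October 26, 2019).
D is already junior to A, so the subordination agreement changes nothing.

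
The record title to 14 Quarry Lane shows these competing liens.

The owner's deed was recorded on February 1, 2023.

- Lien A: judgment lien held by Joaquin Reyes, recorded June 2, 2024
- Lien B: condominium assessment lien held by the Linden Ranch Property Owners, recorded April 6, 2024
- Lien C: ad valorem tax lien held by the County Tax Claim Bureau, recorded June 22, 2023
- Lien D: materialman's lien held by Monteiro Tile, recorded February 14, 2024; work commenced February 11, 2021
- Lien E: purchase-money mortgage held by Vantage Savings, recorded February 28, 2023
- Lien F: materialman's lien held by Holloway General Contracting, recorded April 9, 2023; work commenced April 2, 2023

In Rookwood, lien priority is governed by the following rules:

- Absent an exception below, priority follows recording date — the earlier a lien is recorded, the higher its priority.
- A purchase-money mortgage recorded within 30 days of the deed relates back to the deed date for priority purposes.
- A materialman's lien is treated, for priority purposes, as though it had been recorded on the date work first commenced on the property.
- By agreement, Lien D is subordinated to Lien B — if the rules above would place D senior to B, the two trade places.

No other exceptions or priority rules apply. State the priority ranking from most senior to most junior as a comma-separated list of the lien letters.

Adjusting effective dates: D's effective date is February 11, 2021, when work began; E was recorded within the 30-day window, so its effective date is the deed date February 1, 2023; F is treated as recorded April 2, 2023, the work-commencement date.
By effective date: D (February 11, 2021), E (February 1, 2023), F (April 2, 2023), C (June 22, 2023), B (April 6, 2024), A (June 2, 2024).
The subordination applies — D was senior to B — so D and B swap.

B, E, F, C, D, A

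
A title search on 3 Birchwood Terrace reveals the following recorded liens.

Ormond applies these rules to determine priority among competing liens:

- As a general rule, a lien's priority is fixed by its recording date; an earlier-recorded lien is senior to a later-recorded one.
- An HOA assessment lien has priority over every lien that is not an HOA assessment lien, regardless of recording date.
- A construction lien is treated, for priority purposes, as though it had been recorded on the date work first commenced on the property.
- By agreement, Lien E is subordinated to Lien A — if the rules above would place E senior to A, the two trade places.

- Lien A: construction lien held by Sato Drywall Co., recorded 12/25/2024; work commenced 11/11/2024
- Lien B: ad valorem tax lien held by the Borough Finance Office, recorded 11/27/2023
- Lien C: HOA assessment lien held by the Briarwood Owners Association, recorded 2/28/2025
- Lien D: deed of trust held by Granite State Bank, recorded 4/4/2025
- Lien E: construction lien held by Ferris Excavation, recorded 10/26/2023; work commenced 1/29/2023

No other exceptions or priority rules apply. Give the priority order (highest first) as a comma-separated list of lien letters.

First, effective dates: A's effective date is 11/11/2024, when work began; E is treated as recorded 1/29/2023, the work-commencement date.
C is an HOA assessment lien, so it outranks all other liens regardless of date.
Remaining liens by effective date: E (1/29/2023), B (11/27/2023), A (11/11/2024), D (4/4/2025).
E would otherwise be senior to A, so under the subordination agreement E and A exchange positions.

C, A, B, E, D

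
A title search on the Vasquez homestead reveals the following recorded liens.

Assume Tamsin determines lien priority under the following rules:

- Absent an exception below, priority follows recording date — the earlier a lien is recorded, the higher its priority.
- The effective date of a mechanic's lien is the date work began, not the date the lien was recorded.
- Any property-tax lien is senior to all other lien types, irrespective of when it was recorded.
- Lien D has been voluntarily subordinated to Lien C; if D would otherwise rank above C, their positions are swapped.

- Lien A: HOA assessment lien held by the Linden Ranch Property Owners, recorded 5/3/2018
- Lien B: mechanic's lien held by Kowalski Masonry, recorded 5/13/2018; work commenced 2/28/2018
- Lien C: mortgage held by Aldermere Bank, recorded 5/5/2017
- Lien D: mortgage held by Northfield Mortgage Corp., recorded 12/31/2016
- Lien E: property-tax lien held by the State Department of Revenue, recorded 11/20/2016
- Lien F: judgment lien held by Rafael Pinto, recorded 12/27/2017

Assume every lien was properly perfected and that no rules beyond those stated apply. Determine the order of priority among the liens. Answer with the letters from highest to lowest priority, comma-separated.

E, C, D, F, B, A

Effective dates: B's effective date is 2/28/2018, when work began.
As a property-tax lien, E is senior to every other lien.
Ordering the rest by effective date: D (12/31/2016), C (5/5/2017), F (12/27/2017), B (2/28/2018), A (5/3/2018).
D is senior to C before the subordination, so the two trade places.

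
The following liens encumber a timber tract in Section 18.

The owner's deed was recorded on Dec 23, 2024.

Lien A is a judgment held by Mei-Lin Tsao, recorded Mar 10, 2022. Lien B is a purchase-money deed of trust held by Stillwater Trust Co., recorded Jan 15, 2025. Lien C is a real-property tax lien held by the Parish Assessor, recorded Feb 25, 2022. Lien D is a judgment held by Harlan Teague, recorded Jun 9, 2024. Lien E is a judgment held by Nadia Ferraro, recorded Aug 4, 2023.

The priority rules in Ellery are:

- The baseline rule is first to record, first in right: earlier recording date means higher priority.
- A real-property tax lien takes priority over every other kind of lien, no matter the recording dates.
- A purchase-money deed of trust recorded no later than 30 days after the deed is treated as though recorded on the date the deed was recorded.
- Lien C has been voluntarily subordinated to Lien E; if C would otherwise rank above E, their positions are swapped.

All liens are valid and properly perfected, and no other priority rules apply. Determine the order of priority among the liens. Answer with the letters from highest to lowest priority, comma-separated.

Effective dates after the stated exceptions: B was recorded within the 30-day window, so its effective date is the deed date Dec 23, 2024.
As a real-property tax lien, C is senior to every other lien.
The other liens, earliest effective date first: A (Mar 10, 2022), E (Aug 4, 2023), D (Jun 9, 2024), B (Dec 23, 2024).
The subordination applies — C was senior to E — so C and E swap.

E, A, C, D, B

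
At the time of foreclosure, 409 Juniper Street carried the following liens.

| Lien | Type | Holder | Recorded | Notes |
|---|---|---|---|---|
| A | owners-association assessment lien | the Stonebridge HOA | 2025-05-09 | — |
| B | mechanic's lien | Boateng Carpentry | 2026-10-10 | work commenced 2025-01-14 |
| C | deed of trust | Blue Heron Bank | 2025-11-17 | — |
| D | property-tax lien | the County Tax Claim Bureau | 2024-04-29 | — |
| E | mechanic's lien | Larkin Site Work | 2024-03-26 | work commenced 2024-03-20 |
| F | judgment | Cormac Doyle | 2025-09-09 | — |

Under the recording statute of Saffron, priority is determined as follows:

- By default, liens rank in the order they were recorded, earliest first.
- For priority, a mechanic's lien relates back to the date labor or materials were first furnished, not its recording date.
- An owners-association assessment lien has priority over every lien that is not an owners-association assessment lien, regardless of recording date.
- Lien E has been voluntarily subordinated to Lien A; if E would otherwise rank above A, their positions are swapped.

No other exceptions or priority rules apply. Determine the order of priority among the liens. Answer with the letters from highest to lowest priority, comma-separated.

Effective dates after the stated exceptions: B's effective date is 2025-01-14, when work began; E's effective date is 2024-03-20, when work began.
A, as an owners-association assessment lien, has superpriority and ranks first.
Ordering the rest by effective date: E (2024-03-20), D (2024-04-29), B (2025-01-14), F (2025-09-09), C (2025-11-17).
E is already junior to A, so the subordination agreement changes nothing.

A, E, D, B, F, C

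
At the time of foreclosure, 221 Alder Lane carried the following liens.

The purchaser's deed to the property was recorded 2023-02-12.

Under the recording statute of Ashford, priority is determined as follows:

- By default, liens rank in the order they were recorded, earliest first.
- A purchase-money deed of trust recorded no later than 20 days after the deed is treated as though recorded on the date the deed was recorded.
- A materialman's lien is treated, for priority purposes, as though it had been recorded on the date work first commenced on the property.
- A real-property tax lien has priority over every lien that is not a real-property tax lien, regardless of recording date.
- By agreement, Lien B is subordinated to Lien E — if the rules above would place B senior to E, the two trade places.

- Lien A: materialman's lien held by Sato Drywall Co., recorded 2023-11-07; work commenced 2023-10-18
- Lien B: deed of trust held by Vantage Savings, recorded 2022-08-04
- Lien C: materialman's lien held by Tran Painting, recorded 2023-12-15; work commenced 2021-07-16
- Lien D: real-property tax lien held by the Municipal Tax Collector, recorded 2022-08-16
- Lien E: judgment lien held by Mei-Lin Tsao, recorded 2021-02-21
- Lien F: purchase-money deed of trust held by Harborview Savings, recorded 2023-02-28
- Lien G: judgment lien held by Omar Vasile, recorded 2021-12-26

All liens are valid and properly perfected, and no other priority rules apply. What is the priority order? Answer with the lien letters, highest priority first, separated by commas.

D, E, C, G, B, F, A

Effective dates: A relates back to 2023-10-18 (work commenced); C relates back to 2021-07-16 (work commenced); F relates back to the deed date 2023-02-12.
D is a real-property tax lien, so it outranks all other liens regardless of date.
Ordering the rest by effective date: E (2021-02-21), C (2021-07-16), G (2021-12-26), B (2022-08-04), F (2023-02-12), A (2023-10-18).
B already ranks below E; the subordination has no effect.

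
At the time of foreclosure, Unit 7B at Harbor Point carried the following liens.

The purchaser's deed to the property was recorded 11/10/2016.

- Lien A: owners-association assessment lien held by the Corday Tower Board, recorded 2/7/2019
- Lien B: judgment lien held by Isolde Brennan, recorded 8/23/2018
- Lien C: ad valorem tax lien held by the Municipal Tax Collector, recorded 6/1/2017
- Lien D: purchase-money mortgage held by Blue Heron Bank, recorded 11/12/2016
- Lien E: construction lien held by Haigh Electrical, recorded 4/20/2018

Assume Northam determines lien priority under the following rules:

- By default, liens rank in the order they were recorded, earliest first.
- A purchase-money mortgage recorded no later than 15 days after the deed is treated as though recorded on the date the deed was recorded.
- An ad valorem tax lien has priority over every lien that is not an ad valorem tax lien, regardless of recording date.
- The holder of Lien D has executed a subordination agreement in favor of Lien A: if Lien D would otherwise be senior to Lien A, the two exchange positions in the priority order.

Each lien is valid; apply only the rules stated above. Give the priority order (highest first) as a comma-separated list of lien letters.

Adjusting effective dates: D's effective date is the deed date, 11/10/2016.
C is an ad valorem tax lien and takes priority over every other lien.
Remaining liens by effective date: D (11/10/2016), E (4/20/2018), B (8/23/2018), A (2/7/2019).
Because D would otherwise rank above A, the subordination swaps them.

C, A, E, B, D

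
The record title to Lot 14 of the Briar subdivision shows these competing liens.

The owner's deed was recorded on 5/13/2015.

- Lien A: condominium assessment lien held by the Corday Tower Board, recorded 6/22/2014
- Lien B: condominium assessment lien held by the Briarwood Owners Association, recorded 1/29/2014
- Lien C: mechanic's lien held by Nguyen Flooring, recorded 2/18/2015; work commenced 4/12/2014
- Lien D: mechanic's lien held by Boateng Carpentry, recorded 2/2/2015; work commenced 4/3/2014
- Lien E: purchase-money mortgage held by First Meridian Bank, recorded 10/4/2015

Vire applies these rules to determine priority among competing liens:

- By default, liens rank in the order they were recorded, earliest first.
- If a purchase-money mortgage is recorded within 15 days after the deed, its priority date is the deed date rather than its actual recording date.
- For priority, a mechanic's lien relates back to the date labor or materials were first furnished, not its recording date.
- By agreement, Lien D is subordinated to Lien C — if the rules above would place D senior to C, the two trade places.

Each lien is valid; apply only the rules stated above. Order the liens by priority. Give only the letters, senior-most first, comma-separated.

B, C, D, A, E

Effective dates: C's effective date is 4/12/2014, when work began; D relates back to 4/3/2014 (work commenced); E was recorded 144 days after the deed — beyond 15 days — so no relation-back applies.
Ordering by effective date: B (1/29/2014), D (4/3/2014), C (4/12/2014), A (6/22/2014), E (10/4/2015).
The subordination applies — D was senior to C — so D and C swap.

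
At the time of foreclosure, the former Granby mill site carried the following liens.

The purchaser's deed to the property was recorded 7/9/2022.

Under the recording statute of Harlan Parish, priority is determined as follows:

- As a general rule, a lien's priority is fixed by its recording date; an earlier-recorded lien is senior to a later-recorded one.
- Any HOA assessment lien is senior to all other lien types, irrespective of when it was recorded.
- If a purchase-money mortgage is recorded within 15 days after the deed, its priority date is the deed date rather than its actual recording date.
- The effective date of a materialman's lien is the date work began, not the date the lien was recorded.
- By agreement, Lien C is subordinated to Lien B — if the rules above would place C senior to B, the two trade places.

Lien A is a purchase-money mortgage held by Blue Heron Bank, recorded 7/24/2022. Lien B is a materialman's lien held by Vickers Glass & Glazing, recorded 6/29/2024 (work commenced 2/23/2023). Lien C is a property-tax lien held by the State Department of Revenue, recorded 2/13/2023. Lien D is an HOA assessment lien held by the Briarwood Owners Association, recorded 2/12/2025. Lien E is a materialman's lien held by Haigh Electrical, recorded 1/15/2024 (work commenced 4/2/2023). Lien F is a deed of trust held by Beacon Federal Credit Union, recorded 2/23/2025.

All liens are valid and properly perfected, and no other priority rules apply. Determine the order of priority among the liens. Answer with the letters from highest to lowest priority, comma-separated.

D, A, B, C, E, F

Effective dates: A was recorded within the 15-day window, so its effective date is the deed date 7/9/2022; B relates back to 2/23/2023 (work commenced); E relates back to 4/2/2023 (work commenced).
As an HOA assessment lien, D is senior to every other lien.
Remaining liens by effective date: A (7/9/2022), C (2/13/2023), B (2/23/2023), E (4/2/2023), F (2/23/2025).
Because C would otherwise rank above B, the subordination swaps them.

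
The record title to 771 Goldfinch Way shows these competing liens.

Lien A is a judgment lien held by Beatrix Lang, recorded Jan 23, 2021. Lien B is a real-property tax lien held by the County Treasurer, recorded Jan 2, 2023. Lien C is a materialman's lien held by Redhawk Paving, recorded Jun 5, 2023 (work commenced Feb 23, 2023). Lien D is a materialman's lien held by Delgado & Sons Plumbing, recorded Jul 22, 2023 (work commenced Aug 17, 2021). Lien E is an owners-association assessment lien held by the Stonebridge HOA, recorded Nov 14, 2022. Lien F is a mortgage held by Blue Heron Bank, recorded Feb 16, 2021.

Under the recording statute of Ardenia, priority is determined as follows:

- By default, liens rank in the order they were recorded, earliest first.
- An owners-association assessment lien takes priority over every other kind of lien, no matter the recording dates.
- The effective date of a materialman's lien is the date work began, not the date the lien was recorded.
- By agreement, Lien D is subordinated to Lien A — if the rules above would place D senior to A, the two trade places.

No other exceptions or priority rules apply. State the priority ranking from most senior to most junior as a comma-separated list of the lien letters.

Effective dates: C's effective date is Feb 23, 2023, when work began; D's effective date is Aug 17, 2021, when work began.
E, as an owners-association assessment lien, has superpriority and ranks first.
Remaining liens by effective date: A (Jan 23, 2021), F (Feb 16, 2021), D (Aug 17, 2021), B (Jan 2, 2023), C (Feb 23, 2023).
D already ranks below A; the subordination has no effect.

E, A, F, D, B, C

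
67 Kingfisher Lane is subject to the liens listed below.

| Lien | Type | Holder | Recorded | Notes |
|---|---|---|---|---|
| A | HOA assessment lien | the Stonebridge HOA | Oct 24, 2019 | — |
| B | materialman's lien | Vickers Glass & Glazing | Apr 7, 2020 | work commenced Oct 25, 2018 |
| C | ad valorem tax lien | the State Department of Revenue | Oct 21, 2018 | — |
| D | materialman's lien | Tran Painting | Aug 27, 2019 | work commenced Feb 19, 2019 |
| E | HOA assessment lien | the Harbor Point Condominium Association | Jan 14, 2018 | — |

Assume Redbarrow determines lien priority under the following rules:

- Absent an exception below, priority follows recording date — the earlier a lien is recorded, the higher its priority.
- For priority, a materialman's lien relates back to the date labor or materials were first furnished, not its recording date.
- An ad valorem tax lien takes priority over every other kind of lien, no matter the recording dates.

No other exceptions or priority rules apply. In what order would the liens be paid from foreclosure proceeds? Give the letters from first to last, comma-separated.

First, effective dates: B's effective date is Oct 25, 2018, when work began; D relates back to Feb 19, 2019 (work commenced).
C is an ad valorem tax lien, so it outranks all other liens regardless of date.
Ordering the rest by effective date: E (Jan 14, 2018), B (Oct 25, 2018), D (Feb 19, 2019), A (Oct 24, 2019).

C, E, B, D, A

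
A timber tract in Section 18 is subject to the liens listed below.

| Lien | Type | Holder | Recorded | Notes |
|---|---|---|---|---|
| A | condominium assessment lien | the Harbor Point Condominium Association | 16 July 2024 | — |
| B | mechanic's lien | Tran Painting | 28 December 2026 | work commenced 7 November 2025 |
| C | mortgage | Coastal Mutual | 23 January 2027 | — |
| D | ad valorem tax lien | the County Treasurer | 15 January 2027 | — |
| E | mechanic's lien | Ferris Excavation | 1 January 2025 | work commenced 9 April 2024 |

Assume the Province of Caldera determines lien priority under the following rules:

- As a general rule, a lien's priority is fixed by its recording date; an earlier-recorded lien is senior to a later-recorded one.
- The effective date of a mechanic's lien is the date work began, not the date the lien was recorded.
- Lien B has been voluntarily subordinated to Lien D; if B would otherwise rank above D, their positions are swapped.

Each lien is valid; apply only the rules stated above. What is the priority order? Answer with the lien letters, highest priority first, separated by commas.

E, A, D, B, C

Effective dates: B's effective date is 7 November 2025, when work began; E's effective date is 9 April 2024, when work began.
By effective date, earliest first: E (9 April 2024), A (16 July 2024), B (7 November 2025), D (15 January 2027), C (23 January 2027).
B would otherwise be senior to D, so under the subordination agreement B and D exchange positions.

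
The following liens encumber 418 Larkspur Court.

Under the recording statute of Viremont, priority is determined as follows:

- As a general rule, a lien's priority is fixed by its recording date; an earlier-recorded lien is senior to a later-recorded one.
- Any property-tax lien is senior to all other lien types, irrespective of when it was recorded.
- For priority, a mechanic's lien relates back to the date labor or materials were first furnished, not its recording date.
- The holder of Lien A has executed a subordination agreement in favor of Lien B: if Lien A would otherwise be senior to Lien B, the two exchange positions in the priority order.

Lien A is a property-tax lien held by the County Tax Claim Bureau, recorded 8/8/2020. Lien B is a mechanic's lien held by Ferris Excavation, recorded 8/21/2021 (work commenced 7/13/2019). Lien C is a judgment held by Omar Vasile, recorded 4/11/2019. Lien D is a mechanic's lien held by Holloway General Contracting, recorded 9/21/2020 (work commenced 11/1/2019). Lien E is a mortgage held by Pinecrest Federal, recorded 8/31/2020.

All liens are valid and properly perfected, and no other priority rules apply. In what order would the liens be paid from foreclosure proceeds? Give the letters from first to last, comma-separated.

B, C, A, D, E

Effective dates: B relates back to 7/13/2019 (work commenced); D's effective date is 11/1/2019, when work began.
As a property-tax lien, A is senior to every other lien.
The other liens, earliest effective date first: C (4/11/2019), B (7/13/2019), D (11/1/2019), E (8/31/2020).
A is senior to B before the subordination, so the two trade places.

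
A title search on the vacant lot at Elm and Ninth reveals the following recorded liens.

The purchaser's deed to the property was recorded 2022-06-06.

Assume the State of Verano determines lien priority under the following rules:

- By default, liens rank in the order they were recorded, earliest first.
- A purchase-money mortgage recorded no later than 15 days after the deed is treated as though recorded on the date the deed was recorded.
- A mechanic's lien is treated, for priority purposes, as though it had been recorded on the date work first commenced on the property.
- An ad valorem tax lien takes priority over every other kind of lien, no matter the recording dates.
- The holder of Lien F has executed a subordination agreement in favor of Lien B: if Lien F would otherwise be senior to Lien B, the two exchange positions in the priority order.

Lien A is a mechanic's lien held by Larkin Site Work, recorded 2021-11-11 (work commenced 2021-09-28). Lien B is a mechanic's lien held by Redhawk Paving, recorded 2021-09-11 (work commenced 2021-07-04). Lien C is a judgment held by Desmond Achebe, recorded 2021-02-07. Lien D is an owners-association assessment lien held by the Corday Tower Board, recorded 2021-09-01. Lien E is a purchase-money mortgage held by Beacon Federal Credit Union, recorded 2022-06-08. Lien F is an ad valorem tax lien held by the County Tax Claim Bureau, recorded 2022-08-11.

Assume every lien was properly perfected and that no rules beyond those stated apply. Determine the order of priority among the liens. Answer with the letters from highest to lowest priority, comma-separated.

B, C, F, D, A, E

Effective dates: A is treated as recorded 2021-09-28, the work-commencement date; B is treated as recorded 2021-07-04, the work-commencement date; E relates back to the deed date 2022-06-06.
F, as an ad valorem tax lien, has superpriority and ranks first.
The other liens, earliest effective date first: C (2021-02-07), B (2021-07-04), D (2021-09-01), A (2021-09-28), E (2022-06-06).
F is senior to B before the subordination, so the two trade places.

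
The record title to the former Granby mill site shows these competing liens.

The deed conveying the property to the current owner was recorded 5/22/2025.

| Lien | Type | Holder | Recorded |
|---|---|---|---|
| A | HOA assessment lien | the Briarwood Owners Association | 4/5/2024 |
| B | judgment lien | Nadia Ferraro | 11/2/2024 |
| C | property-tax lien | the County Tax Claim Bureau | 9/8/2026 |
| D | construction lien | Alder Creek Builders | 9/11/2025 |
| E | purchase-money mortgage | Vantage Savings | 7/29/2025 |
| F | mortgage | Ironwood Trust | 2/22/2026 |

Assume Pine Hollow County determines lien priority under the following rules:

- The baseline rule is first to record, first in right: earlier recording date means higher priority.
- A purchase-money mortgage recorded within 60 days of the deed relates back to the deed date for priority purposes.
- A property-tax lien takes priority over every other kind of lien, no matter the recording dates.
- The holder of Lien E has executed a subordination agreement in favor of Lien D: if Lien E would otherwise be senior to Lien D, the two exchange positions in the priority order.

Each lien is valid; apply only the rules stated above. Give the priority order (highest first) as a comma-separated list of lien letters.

First, effective dates: E missed the 60-day window (68 days after the deed), so its recording date stands.
C is a property-tax lien and takes priority over every other lien.
Remaining liens by effective date: A (4/5/2024), B (11/2/2024), E (7/29/2025), D (9/11/2025), F (2/22/2026).
E is senior to D before the subordination, so the two trade places.

C, A, B, D, E, F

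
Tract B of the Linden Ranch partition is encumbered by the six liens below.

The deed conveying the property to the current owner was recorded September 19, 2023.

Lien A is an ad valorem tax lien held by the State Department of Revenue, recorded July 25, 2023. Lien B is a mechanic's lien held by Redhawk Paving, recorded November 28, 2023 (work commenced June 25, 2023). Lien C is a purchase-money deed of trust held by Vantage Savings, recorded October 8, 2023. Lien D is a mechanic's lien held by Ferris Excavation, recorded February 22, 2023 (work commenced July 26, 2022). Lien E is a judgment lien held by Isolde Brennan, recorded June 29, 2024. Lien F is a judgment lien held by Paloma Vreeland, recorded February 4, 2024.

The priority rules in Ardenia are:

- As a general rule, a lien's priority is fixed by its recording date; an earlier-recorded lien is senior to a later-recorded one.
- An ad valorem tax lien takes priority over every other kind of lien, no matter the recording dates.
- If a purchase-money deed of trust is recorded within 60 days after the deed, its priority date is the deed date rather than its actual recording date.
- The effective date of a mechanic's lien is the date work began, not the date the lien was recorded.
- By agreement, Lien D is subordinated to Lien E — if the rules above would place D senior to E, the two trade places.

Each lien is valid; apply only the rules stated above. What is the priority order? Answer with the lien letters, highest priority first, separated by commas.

Effective dates after the stated exceptions: B relates back to June 25, 2023 (work commenced); C relates back to the deed date September 19, 2023; D's effective date is July 26, 2022, when work began.
A, as an ad valorem tax lien, has superpriority and ranks first.
Remaining liens by effective date: D (July 26, 2022), B (June 25, 2023), C (September 19, 2023), F (February 4, 2024), E (June 29, 2024).
D would otherwise be senior to E, so under the subordination agreement D and E exchange positions.

A, E, B, C, F, D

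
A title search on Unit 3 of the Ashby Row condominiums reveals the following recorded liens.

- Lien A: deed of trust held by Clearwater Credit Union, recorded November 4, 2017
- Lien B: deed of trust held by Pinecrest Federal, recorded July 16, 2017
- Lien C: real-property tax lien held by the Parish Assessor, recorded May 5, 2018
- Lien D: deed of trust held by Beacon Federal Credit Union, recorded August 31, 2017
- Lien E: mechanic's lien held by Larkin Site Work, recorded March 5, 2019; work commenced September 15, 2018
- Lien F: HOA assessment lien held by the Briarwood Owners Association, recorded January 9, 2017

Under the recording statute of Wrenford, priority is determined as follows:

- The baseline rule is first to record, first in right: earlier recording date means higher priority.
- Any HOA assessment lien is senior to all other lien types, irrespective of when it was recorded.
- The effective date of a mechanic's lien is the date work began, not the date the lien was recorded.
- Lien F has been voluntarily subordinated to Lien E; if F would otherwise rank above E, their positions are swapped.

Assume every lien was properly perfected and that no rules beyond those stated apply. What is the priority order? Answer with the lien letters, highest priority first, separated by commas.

Effective dates: E relates back to September 15, 2018 (work commenced).
F is an HOA assessment lien and takes priority over every other lien.
The other liens, earliest effective date first: B (July 16, 2017), D (August 31, 2017), A (November 4, 2017), C (May 5, 2018), E (September 15, 2018).
F would otherwise be senior to E, so under the subordination agreement F and E exchange positions.

E, B, D, A, C, F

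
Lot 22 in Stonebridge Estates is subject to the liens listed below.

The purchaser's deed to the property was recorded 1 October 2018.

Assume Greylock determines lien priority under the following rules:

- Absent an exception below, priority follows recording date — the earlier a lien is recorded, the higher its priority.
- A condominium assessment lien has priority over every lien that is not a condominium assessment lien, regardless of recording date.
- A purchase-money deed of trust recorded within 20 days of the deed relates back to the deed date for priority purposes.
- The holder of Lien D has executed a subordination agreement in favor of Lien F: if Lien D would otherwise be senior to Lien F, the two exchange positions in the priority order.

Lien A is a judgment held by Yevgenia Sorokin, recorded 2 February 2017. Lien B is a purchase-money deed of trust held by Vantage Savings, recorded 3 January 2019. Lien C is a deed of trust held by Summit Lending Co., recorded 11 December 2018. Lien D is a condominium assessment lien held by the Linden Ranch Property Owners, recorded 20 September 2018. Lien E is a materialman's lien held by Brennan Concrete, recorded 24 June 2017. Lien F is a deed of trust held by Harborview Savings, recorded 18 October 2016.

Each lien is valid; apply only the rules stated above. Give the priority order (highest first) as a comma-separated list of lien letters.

F, D, A, E, C, B

First, effective dates: B missed the 20-day window (94 days after the deed), so its recording date stands.
D is a condominium assessment lien, so it outranks all other liens regardless of date.
Ordering the rest by effective date: F (18 October 2016), A (2 February 2017), E (24 June 2017), C (11 December 2018), B (3 January 2019).
D would otherwise be senior to F, so under the subordination agreement D and F exchange positions.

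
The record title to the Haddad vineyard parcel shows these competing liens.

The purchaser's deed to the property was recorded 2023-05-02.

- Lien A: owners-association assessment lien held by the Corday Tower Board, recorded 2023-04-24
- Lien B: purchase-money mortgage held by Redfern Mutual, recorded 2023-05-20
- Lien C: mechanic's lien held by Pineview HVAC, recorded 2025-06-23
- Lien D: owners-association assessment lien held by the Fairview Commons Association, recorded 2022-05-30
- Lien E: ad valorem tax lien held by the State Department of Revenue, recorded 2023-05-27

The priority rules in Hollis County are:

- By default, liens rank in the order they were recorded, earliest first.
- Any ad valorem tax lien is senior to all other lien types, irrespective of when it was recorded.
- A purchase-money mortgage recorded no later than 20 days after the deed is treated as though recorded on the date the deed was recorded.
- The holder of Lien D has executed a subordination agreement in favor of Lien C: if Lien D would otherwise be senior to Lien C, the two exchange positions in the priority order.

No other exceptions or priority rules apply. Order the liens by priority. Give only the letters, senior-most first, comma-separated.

First, effective dates: B relates back to the deed date 2023-05-02.
E, as an ad valorem tax lien, has superpriority and ranks first.
Ordering the rest by effective date: D (2022-05-30), A (2023-04-24), B (2023-05-02), C (2025-06-23).
D would otherwise be senior to C, so under the subordination agreement D and C exchange positions.

E, C, A, B, D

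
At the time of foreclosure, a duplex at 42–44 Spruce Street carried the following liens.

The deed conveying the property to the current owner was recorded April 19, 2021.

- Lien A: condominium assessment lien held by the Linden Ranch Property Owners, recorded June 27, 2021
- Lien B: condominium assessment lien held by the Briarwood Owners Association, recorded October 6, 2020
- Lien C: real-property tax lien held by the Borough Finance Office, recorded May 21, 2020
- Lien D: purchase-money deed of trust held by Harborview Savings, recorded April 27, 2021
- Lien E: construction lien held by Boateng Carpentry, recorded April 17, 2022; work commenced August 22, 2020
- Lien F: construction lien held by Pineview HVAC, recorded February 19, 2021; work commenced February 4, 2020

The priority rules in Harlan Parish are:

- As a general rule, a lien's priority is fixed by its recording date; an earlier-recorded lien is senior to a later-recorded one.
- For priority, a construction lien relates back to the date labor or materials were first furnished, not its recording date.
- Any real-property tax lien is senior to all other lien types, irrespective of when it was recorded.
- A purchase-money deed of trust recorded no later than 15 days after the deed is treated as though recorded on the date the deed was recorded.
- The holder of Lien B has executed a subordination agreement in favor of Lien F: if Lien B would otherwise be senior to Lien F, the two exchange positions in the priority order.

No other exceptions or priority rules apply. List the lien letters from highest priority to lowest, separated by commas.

Effective dates: D's effective date is the deed date, April 19, 2021; E is treated as recorded August 22, 2020, the work-commencement date; F relates back to February 4, 2020 (work commenced).
C is a real-property tax lien, so it outranks all other liens regardless of date.
Remaining liens by effective date: F (February 4, 2020), E (August 22, 2020), B (October 6, 2020), D (April 19, 2021), A (June 27, 2021).
Since B is not senior to F, the subordination leaves the order unchanged.

C, F, E, B, D, A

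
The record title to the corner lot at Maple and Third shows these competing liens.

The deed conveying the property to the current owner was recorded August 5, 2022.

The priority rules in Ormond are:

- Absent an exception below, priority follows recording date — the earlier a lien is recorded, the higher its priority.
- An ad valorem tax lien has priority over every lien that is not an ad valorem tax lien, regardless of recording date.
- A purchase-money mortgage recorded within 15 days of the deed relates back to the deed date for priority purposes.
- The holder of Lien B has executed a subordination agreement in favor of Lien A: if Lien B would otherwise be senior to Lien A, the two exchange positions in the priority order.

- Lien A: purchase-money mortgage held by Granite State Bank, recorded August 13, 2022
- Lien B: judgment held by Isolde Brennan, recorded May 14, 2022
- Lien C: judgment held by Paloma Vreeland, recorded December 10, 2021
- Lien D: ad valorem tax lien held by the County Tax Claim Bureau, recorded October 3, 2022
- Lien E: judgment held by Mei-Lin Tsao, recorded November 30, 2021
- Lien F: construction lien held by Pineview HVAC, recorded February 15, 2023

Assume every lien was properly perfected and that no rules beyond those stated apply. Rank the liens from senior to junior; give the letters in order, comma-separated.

Adjusting effective dates: A's effective date is the deed date, August 5, 2022.
As an ad valorem tax lien, D is senior to every other lien.
Ordering the rest by effective date: E (November 30, 2021), C (December 10, 2021), B (May 14, 2022), A (August 5, 2022), F (February 15, 2023).
B is senior to A before the subordination, so the two trade places.

D, E, C, A, B, F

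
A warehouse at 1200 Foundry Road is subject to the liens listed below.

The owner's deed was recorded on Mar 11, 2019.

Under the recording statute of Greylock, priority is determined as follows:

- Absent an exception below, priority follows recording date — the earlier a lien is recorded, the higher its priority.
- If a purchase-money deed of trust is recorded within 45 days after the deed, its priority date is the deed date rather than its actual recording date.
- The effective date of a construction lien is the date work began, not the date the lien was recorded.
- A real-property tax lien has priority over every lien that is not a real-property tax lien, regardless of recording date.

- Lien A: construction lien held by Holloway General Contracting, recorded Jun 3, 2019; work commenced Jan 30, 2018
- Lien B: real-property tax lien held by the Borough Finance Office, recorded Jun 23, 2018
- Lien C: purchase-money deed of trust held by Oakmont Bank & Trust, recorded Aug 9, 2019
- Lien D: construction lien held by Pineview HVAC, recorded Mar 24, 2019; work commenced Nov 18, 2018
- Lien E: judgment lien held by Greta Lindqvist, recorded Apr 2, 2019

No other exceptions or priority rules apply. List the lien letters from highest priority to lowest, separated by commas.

Adjusting effective dates: A's effective date is Jan 30, 2018, when work began; C was recorded 151 days after the deed — beyond 45 days — so no relation-back applies; D relates back to Nov 18, 2018 (work commenced).
B is a real-property tax lien and takes priority over every other lien.
Among the remaining liens, by effective date: A (Jan 30, 2018), D (Nov 18, 2018), E (Apr 2, 2019), C (Aug 9, 2019).

B, A, D, E, C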